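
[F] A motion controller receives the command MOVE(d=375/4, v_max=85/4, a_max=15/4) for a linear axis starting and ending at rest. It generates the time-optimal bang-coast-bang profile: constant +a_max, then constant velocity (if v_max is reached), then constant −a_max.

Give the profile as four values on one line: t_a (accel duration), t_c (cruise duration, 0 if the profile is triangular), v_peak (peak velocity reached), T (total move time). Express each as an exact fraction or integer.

t_a=5 t_c=0 v_peak=75/4 T=10

vₘ²/aₘ = (85/4)²/(15/4) = 1445/12
375/4 < 1445/12 ⇒ no cruise
v_peak = √(375/4·15/4) = √(5625/16) = 75/4
t_a = (75/4)/(15/4) = 5; t_c = 0
T = 2·5 = 10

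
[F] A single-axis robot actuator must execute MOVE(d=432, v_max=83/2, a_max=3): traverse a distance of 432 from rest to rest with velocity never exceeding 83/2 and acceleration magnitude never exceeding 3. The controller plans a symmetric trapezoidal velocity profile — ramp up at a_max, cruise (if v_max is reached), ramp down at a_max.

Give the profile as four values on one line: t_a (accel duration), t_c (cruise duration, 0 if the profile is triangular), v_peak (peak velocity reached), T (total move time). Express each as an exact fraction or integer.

t_a=12 t_c=0 v_peak=36 T=24

(v_max)²/a_max = (83/2)²/3 = 6889/12
432 < 6889/12 ⇒ no cruise
v_peak = √(432·3) = √1296 = 36
t_a = 36/3 = 12; t_c = 0
T = 2·12 = 24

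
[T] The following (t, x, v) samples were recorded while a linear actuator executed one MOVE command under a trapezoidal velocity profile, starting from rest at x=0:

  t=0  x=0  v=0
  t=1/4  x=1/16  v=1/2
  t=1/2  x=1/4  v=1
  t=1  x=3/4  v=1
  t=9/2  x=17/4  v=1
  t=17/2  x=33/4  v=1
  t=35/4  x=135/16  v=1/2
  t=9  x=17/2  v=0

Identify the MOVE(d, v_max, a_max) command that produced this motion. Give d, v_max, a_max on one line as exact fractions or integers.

d=17/2 v_max=1 a_max=2

final state: t=9, x=17/2, v=0 → d = 17/2
a_max = (1/2−0)/(1/4−0) = 2
max v = 1 over t∈[1/2,17/2] → v_max = 1
check: 1·(1/2+8) = 17/2 ✓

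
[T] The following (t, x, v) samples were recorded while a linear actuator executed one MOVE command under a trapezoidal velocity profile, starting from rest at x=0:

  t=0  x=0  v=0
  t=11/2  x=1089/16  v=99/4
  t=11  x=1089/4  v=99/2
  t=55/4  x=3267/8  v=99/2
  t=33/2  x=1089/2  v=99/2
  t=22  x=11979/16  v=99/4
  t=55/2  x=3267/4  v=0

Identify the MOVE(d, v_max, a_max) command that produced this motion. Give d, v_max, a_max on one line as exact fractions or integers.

final state: t=55/2, x=3267/4, v=0 → d = 3267/4
a_max = (99/4−0)/(11/2−0) = 9/2
max v = 99/2 over t∈[11,33/2] → v_max = 99/2
check: 99/2·(11+11/2) = 3267/4 ✓

d=3267/4 v_max=99/2 a_max=9/2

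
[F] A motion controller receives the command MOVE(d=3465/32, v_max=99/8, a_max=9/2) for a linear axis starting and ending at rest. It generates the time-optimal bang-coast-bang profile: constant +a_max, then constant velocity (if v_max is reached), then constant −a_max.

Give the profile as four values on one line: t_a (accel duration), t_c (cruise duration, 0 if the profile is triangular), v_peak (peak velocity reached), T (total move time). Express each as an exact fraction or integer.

t_a=11/4 t_c=6 v_peak=99/8 T=23/2

vₘ²/aₘ = (99/8)²/(9/2) = 1089/32
3465/32 ≥ 1089/32 ⇒ cruise phase
t_a = (99/8)/(9/2) = 11/4; v_peak = 99/8
d_cruise = 3465/32 − 1089/32 = 297/4; t_c = (297/4)/(99/8) = 6
T = 2·11/4 + 6 = 23/2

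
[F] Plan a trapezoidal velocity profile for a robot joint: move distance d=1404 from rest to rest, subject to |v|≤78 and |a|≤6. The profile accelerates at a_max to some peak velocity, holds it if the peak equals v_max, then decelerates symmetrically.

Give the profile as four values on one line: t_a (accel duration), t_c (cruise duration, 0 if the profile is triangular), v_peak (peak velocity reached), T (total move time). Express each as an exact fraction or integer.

(v_max)²/a_max = 78²/6 = 1014
1404 ≥ 1014 ⇒ cruise phase
t_a = 78/6 = 13; v_peak = 78
d_cruise = 1404 − 1014 = 390; t_c = 390/78 = 5
T = 2·13 + 5 = 31

t_a=13 t_c=5 v_peak=78 T=31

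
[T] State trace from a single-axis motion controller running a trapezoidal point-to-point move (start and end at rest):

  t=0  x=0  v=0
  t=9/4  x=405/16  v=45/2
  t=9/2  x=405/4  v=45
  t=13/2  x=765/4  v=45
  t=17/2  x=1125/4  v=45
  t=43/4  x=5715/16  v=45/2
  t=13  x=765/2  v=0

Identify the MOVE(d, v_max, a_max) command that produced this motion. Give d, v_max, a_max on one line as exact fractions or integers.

d=765/2 v_max=45 a_max=10

final state: t=13, x=765/2, v=0 → d = 765/2
a_max = (45/2−0)/(9/4−0) = 10
max v = 45 over t∈[9/2,17/2] → v_max = 45
check: 45·(9/2+4) = 765/2 ✓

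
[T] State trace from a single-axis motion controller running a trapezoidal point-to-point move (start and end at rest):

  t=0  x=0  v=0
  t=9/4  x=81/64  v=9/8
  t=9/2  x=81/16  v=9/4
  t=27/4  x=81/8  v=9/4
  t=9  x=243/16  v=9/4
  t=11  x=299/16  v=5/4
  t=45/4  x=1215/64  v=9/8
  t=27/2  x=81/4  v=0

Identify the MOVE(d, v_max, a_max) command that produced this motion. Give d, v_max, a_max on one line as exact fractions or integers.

d=81/4 v_max=9/4 a_max=1/2

final state: t=27/2, x=81/4, v=0 → d = 81/4
a_max = (9/8−0)/(9/4−0) = 1/2
max v = 9/4 over t∈[9/2,9] → v_max = 9/4
check: 9/4·(9/2+9/2) = 81/4 ✓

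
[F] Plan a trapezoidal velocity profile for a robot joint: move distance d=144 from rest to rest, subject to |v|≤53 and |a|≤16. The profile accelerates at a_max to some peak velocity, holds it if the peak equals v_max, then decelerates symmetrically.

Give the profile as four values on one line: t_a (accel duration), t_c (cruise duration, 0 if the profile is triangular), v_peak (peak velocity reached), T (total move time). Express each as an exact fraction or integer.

vₘ²/aₘ = 53²/16 = 2809/16
144 < 2809/16 → triangular
v_peak = √(144·16) = √2304 = 48
t_a = 48/16 = 3; t_c = 0
T = 2·3 = 6

t_a=3 t_c=0 v_peak=48 T=6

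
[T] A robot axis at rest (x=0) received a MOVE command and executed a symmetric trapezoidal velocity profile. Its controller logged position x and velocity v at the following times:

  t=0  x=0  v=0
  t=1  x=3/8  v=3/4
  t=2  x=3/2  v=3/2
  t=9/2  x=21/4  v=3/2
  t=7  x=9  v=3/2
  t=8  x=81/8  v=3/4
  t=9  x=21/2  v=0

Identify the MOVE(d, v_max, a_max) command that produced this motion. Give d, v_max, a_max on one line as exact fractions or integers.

final state: t=9, x=21/2, v=0 → d = 21/2
a_max = (3/4−0)/(1−0) = 3/4
max v = 3/2 over t∈[2,7] → v_max = 3/2
check: 3/2·(2+5) = 21/2 ✓

d=21/2 v_max=3/2 a_max=3/4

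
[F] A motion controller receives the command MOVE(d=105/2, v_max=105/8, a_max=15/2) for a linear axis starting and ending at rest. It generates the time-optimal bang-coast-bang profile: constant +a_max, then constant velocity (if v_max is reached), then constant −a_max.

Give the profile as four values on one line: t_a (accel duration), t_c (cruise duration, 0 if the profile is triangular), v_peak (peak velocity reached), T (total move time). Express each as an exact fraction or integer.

vₘ²/aₘ = (105/8)²/(15/2) = 735/32
105/2 ≥ 735/32 → trapezoidal
t_a = (105/8)/(15/2) = 7/4; v_peak = 105/8
d_cruise = 105/2 − 735/32 = 945/32; t_c = (945/32)/(105/8) = 9/4
T = 2·7/4 + 9/4 = 23/4

t_a=7/4 t_c=9/4 v_peak=105/8 T=23/4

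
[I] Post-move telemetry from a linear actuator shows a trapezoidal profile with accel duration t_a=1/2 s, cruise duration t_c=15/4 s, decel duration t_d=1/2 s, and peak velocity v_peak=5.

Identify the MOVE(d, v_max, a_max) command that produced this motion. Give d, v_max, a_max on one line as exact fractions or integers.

d=85/4 v_max=5 a_max=10

a_max = 5/(1/2) = 10
d_a = ½·5·1/2 = 5/4; d_c = 5·15/4 = 75/4
d = 2·5/4 + 75/4 = 85/4
t_c = 15/4 > 0 so v_max = 5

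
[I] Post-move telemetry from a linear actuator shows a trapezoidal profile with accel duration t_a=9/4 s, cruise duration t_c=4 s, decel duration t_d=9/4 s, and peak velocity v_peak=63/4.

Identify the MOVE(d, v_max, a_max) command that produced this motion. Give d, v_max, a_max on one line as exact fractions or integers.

d=1575/16 v_max=63/4 a_max=7

a_max = (63/4)/(9/4) = 7
d_a = ½·63/4·9/4 = 567/32; d_c = 63/4·4 = 63
d = 2·567/32 + 63 = 1575/16
t_c = 4 > 0 so v_max = 63/4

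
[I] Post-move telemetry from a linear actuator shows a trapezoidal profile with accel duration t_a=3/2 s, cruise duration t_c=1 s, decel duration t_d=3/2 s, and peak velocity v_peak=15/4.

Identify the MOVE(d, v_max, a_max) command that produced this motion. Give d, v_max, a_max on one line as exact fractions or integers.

a_max = (15/4)/(3/2) = 5/2
d_a = ½·15/4·3/2 = 45/16; d_c = 15/4·1 = 15/4
d = 2·45/16 + 15/4 = 75/8
t_c = 1 > 0 → v_max = v_peak = 15/4

d=75/8 v_max=15/4 a_max=5/2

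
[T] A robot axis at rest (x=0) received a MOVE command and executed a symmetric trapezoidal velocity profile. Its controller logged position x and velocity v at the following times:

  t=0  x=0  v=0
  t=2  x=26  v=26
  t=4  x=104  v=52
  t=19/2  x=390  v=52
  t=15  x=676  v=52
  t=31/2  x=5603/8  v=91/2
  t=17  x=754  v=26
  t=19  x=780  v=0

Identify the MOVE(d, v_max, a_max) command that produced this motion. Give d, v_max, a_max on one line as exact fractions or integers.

d=780 v_max=52 a_max=13

final state: t=19, x=780, v=0 → d = 780
a_max = (26−0)/(2−0) = 13
max v = 52 over t∈[4,15] → v_max = 52
check: 52·(4+11) = 780 ✓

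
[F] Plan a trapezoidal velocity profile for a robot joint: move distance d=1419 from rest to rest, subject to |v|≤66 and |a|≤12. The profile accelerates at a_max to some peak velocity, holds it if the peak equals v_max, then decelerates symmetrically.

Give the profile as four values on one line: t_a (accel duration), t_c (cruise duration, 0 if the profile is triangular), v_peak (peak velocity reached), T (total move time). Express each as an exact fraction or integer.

vₘ²/aₘ = 66²/12 = 363
1419 ≥ 363 ⇒ cruise phase
t_a = 66/12 = 11/2; v_peak = 66
d_cruise = 1419 − 363 = 1056; t_c = 1056/66 = 16
T = 2·11/2 + 16 = 27

t_a=11/2 t_c=16 v_peak=66 T=27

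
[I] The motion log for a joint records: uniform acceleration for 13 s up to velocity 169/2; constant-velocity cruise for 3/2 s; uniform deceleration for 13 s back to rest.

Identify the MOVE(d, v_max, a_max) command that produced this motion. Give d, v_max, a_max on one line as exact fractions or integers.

a_max = (169/2)/13 = 13/2
d_a = ½·169/2·13 = 2197/4; d_c = 169/2·3/2 = 507/4
d = 2·2197/4 + 507/4 = 4901/4
t_c = 3/2 > 0 → v_max = v_peak = 169/2

d=4901/4 v_max=169/2 a_max=13/2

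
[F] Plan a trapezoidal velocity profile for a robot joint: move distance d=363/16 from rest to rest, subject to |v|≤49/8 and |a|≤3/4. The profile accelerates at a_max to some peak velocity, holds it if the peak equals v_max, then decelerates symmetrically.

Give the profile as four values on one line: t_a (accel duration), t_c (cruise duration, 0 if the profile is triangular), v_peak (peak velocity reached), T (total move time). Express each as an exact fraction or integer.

(v_max)²/a_max = (49/8)²/(3/4) = 2401/48
363/16 < 2401/48 ⇒ no cruise
v_peak = √(363/16·3/4) = √(1089/64) = 33/8
t_a = (33/8)/(3/4) = 11/2; t_c = 0
T = 2·11/2 = 11

t_a=11/2 t_c=0 v_peak=33/8 T=11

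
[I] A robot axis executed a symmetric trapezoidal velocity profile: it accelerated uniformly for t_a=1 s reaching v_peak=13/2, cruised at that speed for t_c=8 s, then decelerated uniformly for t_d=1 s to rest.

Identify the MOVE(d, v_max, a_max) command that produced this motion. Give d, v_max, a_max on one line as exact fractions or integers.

a_max = (13/2)/1 = 13/2
d_a = ½·13/2·1 = 13/4; d_c = 13/2·8 = 52
d = 2·13/4 + 52 = 117/2
t_c = 8 > 0 ⇒ limit active, v_max = 13/2

d=117/2 v_max=13/2 a_max=13/2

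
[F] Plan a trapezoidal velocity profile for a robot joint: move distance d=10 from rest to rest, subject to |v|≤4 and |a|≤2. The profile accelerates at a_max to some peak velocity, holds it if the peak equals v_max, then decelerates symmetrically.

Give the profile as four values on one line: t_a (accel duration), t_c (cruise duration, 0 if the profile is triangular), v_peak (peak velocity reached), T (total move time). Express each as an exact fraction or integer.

(v_max)²/a_max = 4²/2 = 8
10 ≥ 8 so v_max reached
t_a = 4/2 = 2; v_peak = 4
d_cruise = 10 − 8 = 2; t_c = 2/4 = 1/2
T = 2·2 + 1/2 = 9/2

t_a=2 t_c=1/2 v_peak=4 T=9/2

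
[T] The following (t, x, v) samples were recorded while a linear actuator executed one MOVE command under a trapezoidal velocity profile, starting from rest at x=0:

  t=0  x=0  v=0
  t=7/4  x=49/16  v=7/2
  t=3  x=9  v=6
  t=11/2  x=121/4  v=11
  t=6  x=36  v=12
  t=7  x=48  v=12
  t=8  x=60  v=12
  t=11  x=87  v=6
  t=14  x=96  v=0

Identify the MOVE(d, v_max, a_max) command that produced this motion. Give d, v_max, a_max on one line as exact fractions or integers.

final state: t=14, x=96, v=0 → d = 96
a_max = (7/2−0)/(7/4−0) = 2
max v = 12 over t∈[6,8] → v_max = 12
check: 12·(6+2) = 96 ✓

d=96 v_max=12 a_max=2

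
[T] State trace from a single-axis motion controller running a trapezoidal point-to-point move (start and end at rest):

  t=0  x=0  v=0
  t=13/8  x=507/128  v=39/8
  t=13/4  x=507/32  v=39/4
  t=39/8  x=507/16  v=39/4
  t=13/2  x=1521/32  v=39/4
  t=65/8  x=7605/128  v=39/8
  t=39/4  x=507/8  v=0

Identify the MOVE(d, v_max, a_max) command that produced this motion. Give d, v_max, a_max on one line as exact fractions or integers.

d=507/8 v_max=39/4 a_max=3

final state: t=39/4, x=507/8, v=0 → d = 507/8
a_max = (39/8−0)/(13/8−0) = 3
max v = 39/4 over t∈[13/4,13/2] → v_max = 39/4
check: 39/4·(13/4+13/4) = 507/8 ✓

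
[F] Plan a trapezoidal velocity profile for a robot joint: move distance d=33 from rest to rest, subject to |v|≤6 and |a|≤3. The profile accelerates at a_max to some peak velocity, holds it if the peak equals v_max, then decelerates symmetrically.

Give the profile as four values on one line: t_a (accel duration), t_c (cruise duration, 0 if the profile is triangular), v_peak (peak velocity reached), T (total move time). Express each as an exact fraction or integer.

t_a=2 t_c=7/2 v_peak=6 T=15/2

v_max²/a_max = 6²/3 = 12
33 ≥ 12 ⇒ cruise phase
t_a = 6/3 = 2; v_peak = 6
d_cruise = 33 − 12 = 21; t_c = 21/6 = 7/2
T = 2·2 + 7/2 = 15/2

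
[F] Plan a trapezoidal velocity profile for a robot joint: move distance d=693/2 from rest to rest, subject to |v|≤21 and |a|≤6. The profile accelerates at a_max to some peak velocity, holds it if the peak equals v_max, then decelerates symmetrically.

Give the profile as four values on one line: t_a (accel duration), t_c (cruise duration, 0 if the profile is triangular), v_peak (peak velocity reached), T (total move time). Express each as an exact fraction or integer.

t_a=7/2 t_c=13 v_peak=21 T=20

vₘ²/aₘ = 21²/6 = 147/2
693/2 ≥ 147/2 ⇒ cruise phase
t_a = 21/6 = 7/2; v_peak = 21
d_cruise = 693/2 − 147/2 = 273; t_c = 273/21 = 13
T = 2·7/2 + 13 = 20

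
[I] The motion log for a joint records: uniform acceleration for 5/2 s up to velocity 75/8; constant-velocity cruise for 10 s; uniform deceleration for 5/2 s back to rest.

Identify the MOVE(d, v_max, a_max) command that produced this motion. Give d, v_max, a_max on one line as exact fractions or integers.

d=1875/16 v_max=75/8 a_max=15/4

a_max = (75/8)/(5/2) = 15/4
d_a = ½·75/8·5/2 = 375/32; d_c = 75/8·10 = 375/4
d = 2·375/32 + 375/4 = 1875/16
t_c = 10 > 0 ⇒ limit active, v_max = 75/8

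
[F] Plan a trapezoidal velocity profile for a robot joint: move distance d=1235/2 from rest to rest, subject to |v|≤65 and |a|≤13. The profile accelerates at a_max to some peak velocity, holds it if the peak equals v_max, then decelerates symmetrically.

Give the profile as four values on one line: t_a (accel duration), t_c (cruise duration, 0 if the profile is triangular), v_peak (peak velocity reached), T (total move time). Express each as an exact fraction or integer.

t_a=5 t_c=9/2 v_peak=65 T=29/2

v_max²/a_max = 65²/13 = 325
1235/2 ≥ 325 ⇒ cruise phase
t_a = 65/13 = 5; v_peak = 65
d_cruise = 1235/2 − 325 = 585/2; t_c = (585/2)/65 = 9/2
T = 2·5 + 9/2 = 29/2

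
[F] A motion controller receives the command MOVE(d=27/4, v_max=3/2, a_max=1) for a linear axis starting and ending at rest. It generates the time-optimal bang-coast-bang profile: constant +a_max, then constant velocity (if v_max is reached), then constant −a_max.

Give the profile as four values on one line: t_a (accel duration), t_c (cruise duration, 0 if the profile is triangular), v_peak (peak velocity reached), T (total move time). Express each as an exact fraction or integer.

t_a=3/2 t_c=3 v_peak=3/2 T=6

(v_max)²/a_max = (3/2)²/1 = 9/4
27/4 ≥ 9/4 ⇒ cruise phase
t_a = (3/2)/1 = 3/2; v_peak = 3/2
d_cruise = 27/4 − 9/4 = 9/2; t_c = (9/2)/(3/2) = 3
T = 2·3/2 + 3 = 6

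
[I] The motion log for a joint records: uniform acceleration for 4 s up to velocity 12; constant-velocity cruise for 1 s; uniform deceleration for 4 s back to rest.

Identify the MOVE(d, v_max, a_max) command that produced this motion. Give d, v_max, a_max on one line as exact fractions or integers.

a_max = 12/4 = 3
d_a = ½·12·4 = 24; d_c = 12·1 = 12
d = 2·24 + 12 = 60
t_c = 1 > 0 ⇒ limit active, v_max = 12

d=60 v_max=12 a_max=3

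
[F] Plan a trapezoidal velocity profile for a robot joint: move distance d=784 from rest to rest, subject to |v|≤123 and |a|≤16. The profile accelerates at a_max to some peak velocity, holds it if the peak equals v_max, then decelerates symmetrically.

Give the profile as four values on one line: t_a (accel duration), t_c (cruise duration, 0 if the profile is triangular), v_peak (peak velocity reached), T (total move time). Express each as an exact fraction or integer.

vₘ²/aₘ = 123²/16 = 15129/16
784 < 15129/16 so t_c = 0
v_peak = √(784·16) = √12544 = 112
t_a = 112/16 = 7; t_c = 0
T = 2·7 = 14

t_a=7 t_c=0 v_peak=112 T=14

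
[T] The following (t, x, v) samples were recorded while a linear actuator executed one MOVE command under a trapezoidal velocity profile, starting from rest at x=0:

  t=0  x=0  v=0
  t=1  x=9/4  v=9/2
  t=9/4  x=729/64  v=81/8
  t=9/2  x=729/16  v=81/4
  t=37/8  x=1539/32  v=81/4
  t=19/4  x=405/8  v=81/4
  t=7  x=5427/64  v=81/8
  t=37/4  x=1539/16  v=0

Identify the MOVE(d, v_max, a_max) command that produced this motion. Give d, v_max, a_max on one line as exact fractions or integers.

d=1539/16 v_max=81/4 a_max=9/2

final state: t=37/4, x=1539/16, v=0 → d = 1539/16
a_max = (9/2−0)/(1−0) = 9/2
max v = 81/4 over t∈[9/2,19/4] → v_max = 81/4
check: 81/4·(9/2+1/4) = 1539/16 ✓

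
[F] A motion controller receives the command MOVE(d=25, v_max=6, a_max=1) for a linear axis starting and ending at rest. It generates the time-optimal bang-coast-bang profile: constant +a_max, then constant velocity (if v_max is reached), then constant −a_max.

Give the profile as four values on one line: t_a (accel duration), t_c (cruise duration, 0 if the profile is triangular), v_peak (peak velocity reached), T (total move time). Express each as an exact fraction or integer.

t_a=5 t_c=0 v_peak=5 T=10

v_max²/a_max = 6²/1 = 36
25 < 36 so t_c = 0
v_peak = √(25·1) = √25 = 5
t_a = 5/1 = 5; t_c = 0
T = 2·5 = 10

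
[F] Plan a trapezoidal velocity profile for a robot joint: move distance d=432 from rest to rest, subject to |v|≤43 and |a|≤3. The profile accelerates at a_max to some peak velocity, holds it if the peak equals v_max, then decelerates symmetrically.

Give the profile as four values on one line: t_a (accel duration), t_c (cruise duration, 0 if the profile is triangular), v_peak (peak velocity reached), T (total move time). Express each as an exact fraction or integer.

vₘ²/aₘ = 43²/3 = 1849/3
432 < 1849/3 ⇒ no cruise
v_peak = √(432·3) = √1296 = 36
t_a = 36/3 = 12; t_c = 0
T = 2·12 = 24

t_a=12 t_c=0 v_peak=36 T=24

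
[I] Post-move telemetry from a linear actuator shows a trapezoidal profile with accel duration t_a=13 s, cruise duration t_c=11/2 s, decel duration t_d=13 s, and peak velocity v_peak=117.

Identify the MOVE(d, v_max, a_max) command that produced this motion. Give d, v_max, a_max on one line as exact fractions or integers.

a_max = 117/13 = 9
d_a = ½·117·13 = 1521/2; d_c = 117·11/2 = 1287/2
d = 2·1521/2 + 1287/2 = 4329/2
t_c = 11/2 > 0 → v_max = v_peak = 117

d=4329/2 v_max=117 a_max=9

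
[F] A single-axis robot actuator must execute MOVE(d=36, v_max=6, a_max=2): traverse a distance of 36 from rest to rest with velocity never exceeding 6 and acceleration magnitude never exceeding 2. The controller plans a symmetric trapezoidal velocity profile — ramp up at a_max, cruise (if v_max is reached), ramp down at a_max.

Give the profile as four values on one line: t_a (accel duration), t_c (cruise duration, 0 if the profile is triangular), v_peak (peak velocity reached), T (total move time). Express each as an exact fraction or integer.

t_a=3 t_c=3 v_peak=6 T=9

v_max²/a_max = 6²/2 = 18
36 ≥ 18 so v_max reached
t_a = 6/2 = 3; v_peak = 6
d_cruise = 36 − 18 = 18; t_c = 18/6 = 3
T = 2·3 + 3 = 9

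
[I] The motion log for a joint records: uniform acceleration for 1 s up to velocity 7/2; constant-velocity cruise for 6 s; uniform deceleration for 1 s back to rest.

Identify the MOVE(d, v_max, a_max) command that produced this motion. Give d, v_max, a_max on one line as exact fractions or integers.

a_max = (7/2)/1 = 7/2
d_a = ½·7/2·1 = 7/4; d_c = 7/2·6 = 21
d = 2·7/4 + 21 = 49/2
t_c = 6 > 0 ⇒ limit active, v_max = 7/2

d=49/2 v_max=7/2 a_max=7/2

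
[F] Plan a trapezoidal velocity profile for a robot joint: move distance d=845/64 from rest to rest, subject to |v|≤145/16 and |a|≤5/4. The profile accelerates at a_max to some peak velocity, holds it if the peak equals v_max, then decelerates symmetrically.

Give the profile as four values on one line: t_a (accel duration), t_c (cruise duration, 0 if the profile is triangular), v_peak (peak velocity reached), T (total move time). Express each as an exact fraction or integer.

t_a=13/4 t_c=0 v_peak=65/16 T=13/2

(v_max)²/a_max = (145/16)²/(5/4) = 4205/64
845/64 < 4205/64 so t_c = 0
v_peak = √(845/64·5/4) = √(4225/256) = 65/16
t_a = (65/16)/(5/4) = 13/4; t_c = 0
T = 2·13/4 = 13/2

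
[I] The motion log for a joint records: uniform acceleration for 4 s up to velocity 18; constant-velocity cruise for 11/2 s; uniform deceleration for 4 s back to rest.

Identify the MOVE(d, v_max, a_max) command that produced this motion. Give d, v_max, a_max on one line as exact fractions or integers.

a_max = 18/4 = 9/2
d_a = ½·18·4 = 36; d_c = 18·11/2 = 99
d = 2·36 + 99 = 171
t_c = 11/2 > 0 → v_max = v_peak = 18

d=171 v_max=18 a_max=9/2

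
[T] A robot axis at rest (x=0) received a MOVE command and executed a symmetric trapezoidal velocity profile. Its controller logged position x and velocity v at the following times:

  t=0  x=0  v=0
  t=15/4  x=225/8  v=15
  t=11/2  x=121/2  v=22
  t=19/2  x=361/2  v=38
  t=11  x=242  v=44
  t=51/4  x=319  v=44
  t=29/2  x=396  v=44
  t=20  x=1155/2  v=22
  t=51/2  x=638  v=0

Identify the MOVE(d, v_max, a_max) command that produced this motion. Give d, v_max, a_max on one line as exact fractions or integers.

d=638 v_max=44 a_max=4

final state: t=51/2, x=638, v=0 → d = 638
a_max = (15−0)/(15/4−0) = 4
max v = 44 over t∈[11,29/2] → v_max = 44
check: 44·(11+7/2) = 638 ✓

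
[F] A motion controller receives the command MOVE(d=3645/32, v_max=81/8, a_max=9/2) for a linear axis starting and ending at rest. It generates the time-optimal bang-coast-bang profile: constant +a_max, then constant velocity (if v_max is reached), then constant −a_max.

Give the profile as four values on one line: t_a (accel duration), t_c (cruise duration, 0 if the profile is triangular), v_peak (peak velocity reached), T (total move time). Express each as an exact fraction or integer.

v_max²/a_max = (81/8)²/(9/2) = 729/32
3645/32 ≥ 729/32 ⇒ cruise phase
t_a = (81/8)/(9/2) = 9/4; v_peak = 81/8
d_cruise = 3645/32 − 729/32 = 729/8; t_c = (729/8)/(81/8) = 9
T = 2·9/4 + 9 = 27/2

t_a=9/4 t_c=9 v_peak=81/8 T=27/2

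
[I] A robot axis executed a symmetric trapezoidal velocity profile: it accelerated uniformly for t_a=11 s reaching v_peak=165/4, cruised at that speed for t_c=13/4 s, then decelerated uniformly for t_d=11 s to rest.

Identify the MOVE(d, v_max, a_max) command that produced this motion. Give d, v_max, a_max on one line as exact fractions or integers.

d=9405/16 v_max=165/4 a_max=15/4

a_max = (165/4)/11 = 15/4
d_a = ½·165/4·11 = 1815/8; d_c = 165/4·13/4 = 2145/16
d = 2·1815/8 + 2145/16 = 9405/16
t_c = 13/4 > 0 so v_max = 165/4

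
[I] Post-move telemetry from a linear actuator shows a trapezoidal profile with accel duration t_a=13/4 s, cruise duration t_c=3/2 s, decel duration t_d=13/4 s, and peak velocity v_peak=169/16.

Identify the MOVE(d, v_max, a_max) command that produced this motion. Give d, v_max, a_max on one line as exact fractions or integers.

a_max = (169/16)/(13/4) = 13/4
d_a = ½·169/16·13/4 = 2197/128; d_c = 169/16·3/2 = 507/32
d = 2·2197/128 + 507/32 = 3211/64
t_c = 3/2 > 0 → v_max = v_peak = 169/16

d=3211/64 v_max=169/16 a_max=13/4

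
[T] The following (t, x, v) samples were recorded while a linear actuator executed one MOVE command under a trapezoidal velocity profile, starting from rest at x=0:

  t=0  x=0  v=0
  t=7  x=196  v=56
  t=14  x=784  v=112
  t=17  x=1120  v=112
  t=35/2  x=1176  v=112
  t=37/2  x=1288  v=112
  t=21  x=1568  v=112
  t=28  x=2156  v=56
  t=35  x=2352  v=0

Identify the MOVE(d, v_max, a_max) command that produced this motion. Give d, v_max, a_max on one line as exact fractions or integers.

final state: t=35, x=2352, v=0 → d = 2352
a_max = (56−0)/(7−0) = 8
max v = 112 over t∈[14,21] → v_max = 112
check: 112·(14+7) = 2352 ✓

d=2352 v_max=112 a_max=8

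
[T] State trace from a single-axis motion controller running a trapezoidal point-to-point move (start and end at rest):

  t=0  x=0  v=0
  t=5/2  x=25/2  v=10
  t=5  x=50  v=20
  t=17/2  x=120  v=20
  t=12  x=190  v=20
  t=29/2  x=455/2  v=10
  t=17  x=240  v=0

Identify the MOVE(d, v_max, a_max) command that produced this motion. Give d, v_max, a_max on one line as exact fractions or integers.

d=240 v_max=20 a_max=4

final state: t=17, x=240, v=0 → d = 240
a_max = (10−0)/(5/2−0) = 4
max v = 20 over t∈[5,12] → v_max = 20
check: 20·(5+7) = 240 ✓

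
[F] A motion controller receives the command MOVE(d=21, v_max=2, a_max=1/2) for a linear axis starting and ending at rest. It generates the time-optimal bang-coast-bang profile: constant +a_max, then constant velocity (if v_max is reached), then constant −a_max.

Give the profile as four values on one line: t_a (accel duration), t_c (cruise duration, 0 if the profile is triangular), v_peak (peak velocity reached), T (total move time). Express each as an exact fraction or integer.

v_max²/a_max = 2²/(1/2) = 8
21 ≥ 8 → trapezoidal
t_a = 2/(1/2) = 4; v_peak = 2
d_cruise = 21 − 8 = 13; t_c = 13/2
T = 2·4 + 13/2 = 29/2

t_a=4 t_c=13/2 v_peak=2 T=29/2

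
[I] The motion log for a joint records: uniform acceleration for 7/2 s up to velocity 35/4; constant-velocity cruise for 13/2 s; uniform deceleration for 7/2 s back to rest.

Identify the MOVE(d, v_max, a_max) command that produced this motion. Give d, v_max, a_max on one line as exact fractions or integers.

d=175/2 v_max=35/4 a_max=5/2

a_max = (35/4)/(7/2) = 5/2
d_a = ½·35/4·7/2 = 245/16; d_c = 35/4·13/2 = 455/8
d = 2·245/16 + 455/8 = 175/2
t_c = 13/2 > 0 so v_max = 35/4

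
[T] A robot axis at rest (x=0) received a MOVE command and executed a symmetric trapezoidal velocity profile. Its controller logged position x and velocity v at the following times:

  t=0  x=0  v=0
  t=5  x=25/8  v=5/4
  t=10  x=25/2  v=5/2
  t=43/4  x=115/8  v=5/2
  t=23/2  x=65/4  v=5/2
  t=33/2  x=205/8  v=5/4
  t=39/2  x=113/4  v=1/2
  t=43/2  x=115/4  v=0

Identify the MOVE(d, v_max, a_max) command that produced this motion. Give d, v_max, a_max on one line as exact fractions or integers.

final state: t=43/2, x=115/4, v=0 → d = 115/4
a_max = (5/4−0)/(5−0) = 1/4
max v = 5/2 over t∈[10,23/2] → v_max = 5/2
check: 5/2·(10+3/2) = 115/4 ✓

d=115/4 v_max=5/2 a_max=1/4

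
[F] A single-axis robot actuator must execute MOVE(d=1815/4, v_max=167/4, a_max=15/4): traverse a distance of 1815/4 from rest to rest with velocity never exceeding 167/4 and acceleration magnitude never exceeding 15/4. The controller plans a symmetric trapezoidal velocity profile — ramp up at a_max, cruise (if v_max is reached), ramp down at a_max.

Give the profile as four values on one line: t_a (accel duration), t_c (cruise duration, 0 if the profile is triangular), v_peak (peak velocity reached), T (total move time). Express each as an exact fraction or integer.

v_max²/a_max = (167/4)²/(15/4) = 27889/60
1815/4 < 27889/60 ⇒ no cruise
v_peak = √(1815/4·15/4) = √(27225/16) = 165/4
t_a = (165/4)/(15/4) = 11; t_c = 0
T = 2·11 = 22

t_a=11 t_c=0 v_peak=165/4 T=22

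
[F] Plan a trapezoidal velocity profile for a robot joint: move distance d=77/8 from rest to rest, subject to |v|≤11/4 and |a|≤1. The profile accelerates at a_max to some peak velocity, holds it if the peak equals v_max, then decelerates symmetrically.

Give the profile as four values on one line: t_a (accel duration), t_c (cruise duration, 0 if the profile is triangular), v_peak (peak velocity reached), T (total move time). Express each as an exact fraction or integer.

(v_max)²/a_max = (11/4)²/1 = 121/16
77/8 ≥ 121/16 ⇒ cruise phase
t_a = (11/4)/1 = 11/4; v_peak = 11/4
d_cruise = 77/8 − 121/16 = 33/16; t_c = (33/16)/(11/4) = 3/4
T = 2·11/4 + 3/4 = 25/4

t_a=11/4 t_c=3/4 v_peak=11/4 T=25/4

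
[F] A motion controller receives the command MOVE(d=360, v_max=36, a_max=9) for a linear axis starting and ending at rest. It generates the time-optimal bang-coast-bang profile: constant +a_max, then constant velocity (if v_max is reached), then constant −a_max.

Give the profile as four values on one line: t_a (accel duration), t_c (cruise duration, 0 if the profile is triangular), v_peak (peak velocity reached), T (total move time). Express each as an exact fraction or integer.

vₘ²/aₘ = 36²/9 = 144
360 ≥ 144 so v_max reached
t_a = 36/9 = 4; v_peak = 36
d_cruise = 360 − 144 = 216; t_c = 216/36 = 6
T = 2·4 + 6 = 14

t_a=4 t_c=6 v_peak=36 T=14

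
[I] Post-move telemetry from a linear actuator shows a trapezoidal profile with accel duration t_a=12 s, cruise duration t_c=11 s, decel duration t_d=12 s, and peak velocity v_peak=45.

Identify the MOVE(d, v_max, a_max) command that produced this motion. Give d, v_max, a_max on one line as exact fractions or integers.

d=1035 v_max=45 a_max=15/4

a_max = 45/12 = 15/4
d_a = ½·45·12 = 270; d_c = 45·11 = 495
d = 2·270 + 495 = 1035
t_c = 11 > 0 so v_max = 45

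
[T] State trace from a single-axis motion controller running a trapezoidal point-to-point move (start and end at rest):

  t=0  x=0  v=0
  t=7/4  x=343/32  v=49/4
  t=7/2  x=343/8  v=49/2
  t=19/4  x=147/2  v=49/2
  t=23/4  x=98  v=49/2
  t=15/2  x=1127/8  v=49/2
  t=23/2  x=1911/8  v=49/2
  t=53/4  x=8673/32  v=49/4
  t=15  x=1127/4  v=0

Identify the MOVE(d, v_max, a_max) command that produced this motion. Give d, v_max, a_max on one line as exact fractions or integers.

final state: t=15, x=1127/4, v=0 → d = 1127/4
a_max = (49/4−0)/(7/4−0) = 7
max v = 49/2 over t∈[7/2,23/2] → v_max = 49/2
check: 49/2·(7/2+8) = 1127/4 ✓

d=1127/4 v_max=49/2 a_max=7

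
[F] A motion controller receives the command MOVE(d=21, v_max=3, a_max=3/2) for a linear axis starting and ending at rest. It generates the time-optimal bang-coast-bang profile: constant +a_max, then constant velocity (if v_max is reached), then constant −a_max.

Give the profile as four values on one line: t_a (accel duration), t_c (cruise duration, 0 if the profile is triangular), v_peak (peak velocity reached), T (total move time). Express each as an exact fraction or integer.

(v_max)²/a_max = 3²/(3/2) = 6
21 ≥ 6 → trapezoidal
t_a = 3/(3/2) = 2; v_peak = 3
d_cruise = 21 − 6 = 15; t_c = 15/3 = 5
T = 2·2 + 5 = 9

t_a=2 t_c=5 v_peak=3 T=9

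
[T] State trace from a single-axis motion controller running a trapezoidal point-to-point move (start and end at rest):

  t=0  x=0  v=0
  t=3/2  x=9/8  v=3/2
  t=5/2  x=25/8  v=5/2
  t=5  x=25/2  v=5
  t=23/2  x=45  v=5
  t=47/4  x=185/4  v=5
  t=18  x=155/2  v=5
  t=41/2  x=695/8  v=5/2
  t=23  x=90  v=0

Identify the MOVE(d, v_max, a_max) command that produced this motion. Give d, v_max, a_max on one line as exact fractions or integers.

d=90 v_max=5 a_max=1

final state: t=23, x=90, v=0 → d = 90
a_max = (3/2−0)/(3/2−0) = 1
max v = 5 over t∈[5,18] → v_max = 5
check: 5·(5+13) = 90 ✓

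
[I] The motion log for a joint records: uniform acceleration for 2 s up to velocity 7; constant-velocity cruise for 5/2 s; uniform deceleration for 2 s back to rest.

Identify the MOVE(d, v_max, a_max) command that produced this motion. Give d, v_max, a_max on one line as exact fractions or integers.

a_max = 7/2
d_a = ½·7·2 = 7; d_c = 7·5/2 = 35/2
d = 2·7 + 35/2 = 63/2
t_c = 5/2 > 0 → v_max = v_peak = 7

d=63/2 v_max=7 a_max=7/2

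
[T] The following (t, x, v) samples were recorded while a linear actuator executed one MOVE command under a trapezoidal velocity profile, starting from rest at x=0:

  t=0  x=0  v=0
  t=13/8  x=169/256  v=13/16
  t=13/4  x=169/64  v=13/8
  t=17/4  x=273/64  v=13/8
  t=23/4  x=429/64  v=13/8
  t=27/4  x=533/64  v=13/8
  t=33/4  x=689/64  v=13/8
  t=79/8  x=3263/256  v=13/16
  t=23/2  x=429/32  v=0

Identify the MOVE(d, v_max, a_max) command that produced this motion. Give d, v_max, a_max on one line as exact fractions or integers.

d=429/32 v_max=13/8 a_max=1/2

final state: t=23/2, x=429/32, v=0 → d = 429/32
a_max = (13/16−0)/(13/8−0) = 1/2
max v = 13/8 over t∈[13/4,33/4] → v_max = 13/8
check: 13/8·(13/4+5) = 429/32 ✓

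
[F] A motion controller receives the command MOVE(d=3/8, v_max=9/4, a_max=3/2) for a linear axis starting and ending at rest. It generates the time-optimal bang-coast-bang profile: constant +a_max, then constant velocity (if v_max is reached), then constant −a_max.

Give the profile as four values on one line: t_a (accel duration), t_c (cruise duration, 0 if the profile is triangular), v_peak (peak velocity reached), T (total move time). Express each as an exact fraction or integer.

t_a=1/2 t_c=0 v_peak=3/4 T=1

(v_max)²/a_max = (9/4)²/(3/2) = 27/8
3/8 < 27/8 → triangular
v_peak = √(3/8·3/2) = √(9/16) = 3/4
t_a = (3/4)/(3/2) = 1/2; t_c = 0
T = 2·1/2 = 1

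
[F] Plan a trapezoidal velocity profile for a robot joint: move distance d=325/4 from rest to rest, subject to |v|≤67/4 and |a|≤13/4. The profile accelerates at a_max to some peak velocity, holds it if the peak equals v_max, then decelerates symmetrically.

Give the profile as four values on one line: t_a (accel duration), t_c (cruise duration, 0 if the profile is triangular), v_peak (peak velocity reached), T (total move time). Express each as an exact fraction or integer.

(v_max)²/a_max = (67/4)²/(13/4) = 4489/52
325/4 < 4489/52 ⇒ no cruise
v_peak = √(325/4·13/4) = √(4225/16) = 65/4
t_a = (65/4)/(13/4) = 5; t_c = 0
T = 2·5 = 10

t_a=5 t_c=0 v_peak=65/4 T=10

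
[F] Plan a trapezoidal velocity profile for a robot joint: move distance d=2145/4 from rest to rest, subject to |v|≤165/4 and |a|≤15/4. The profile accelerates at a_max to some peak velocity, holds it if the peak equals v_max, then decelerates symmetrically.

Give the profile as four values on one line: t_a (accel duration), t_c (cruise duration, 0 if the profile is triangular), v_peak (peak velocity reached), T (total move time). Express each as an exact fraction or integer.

v_max²/a_max = (165/4)²/(15/4) = 1815/4
2145/4 ≥ 1815/4 ⇒ cruise phase
t_a = (165/4)/(15/4) = 11; v_peak = 165/4
d_cruise = 2145/4 − 1815/4 = 165/2; t_c = (165/2)/(165/4) = 2
T = 2·11 + 2 = 24

t_a=11 t_c=2 v_peak=165/4 T=24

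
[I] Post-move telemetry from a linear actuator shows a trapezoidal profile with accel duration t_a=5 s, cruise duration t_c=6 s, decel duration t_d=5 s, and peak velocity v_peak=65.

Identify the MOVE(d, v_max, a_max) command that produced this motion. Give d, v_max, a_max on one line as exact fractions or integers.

a_max = 65/5 = 13
d_a = ½·65·5 = 325/2; d_c = 65·6 = 390
d = 2·325/2 + 390 = 715
t_c = 6 > 0 ⇒ limit active, v_max = 65

d=715 v_max=65 a_max=13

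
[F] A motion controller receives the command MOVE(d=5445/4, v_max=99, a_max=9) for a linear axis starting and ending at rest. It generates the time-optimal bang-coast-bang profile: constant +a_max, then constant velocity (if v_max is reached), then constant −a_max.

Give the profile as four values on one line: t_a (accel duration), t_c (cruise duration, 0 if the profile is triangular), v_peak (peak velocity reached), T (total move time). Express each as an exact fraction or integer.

t_a=11 t_c=11/4 v_peak=99 T=99/4

v_max²/a_max = 99²/9 = 1089
5445/4 ≥ 1089 so v_max reached
t_a = 99/9 = 11; v_peak = 99
d_cruise = 5445/4 − 1089 = 1089/4; t_c = (1089/4)/99 = 11/4
T = 2·11 + 11/4 = 99/4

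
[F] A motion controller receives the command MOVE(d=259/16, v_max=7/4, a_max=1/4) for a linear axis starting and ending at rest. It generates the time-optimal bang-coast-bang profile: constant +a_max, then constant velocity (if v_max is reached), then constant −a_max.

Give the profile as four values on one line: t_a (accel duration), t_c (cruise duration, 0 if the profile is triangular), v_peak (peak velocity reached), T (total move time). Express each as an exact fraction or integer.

t_a=7 t_c=9/4 v_peak=7/4 T=65/4

v_max²/a_max = (7/4)²/(1/4) = 49/4
259/16 ≥ 49/4 so v_max reached
t_a = (7/4)/(1/4) = 7; v_peak = 7/4
d_cruise = 259/16 − 49/4 = 63/16; t_c = (63/16)/(7/4) = 9/4
T = 2·7 + 9/4 = 65/4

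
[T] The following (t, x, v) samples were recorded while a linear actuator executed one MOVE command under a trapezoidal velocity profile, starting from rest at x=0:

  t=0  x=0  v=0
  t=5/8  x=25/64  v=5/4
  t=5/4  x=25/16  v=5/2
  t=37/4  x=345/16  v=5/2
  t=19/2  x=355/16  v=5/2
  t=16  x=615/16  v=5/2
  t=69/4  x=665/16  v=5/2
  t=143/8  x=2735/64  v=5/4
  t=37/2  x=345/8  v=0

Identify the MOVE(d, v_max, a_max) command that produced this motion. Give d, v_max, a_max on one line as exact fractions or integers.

d=345/8 v_max=5/2 a_max=2

final state: t=37/2, x=345/8, v=0 → d = 345/8
a_max = (5/4−0)/(5/8−0) = 2
max v = 5/2 over t∈[5/4,69/4] → v_max = 5/2
check: 5/2·(5/4+16) = 345/8 ✓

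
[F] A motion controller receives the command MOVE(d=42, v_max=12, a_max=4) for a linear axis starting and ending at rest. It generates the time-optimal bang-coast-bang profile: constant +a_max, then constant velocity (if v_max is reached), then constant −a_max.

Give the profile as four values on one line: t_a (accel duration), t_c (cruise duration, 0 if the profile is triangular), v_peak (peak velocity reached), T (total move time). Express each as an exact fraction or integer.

t_a=3 t_c=1/2 v_peak=12 T=13/2

vₘ²/aₘ = 12²/4 = 36
42 ≥ 36 → trapezoidal
t_a = 12/4 = 3; v_peak = 12
d_cruise = 42 − 36 = 6; t_c = 6/12 = 1/2
T = 2·3 + 1/2 = 13/2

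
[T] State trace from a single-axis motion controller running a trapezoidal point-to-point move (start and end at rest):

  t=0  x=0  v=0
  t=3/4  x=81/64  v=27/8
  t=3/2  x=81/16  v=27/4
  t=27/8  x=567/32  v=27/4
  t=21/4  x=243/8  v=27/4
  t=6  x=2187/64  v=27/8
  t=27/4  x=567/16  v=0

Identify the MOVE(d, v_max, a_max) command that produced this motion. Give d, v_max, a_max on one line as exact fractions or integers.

final state: t=27/4, x=567/16, v=0 → d = 567/16
a_max = (27/8−0)/(3/4−0) = 9/2
max v = 27/4 over t∈[3/2,21/4] → v_max = 27/4
check: 27/4·(3/2+15/4) = 567/16 ✓

d=567/16 v_max=27/4 a_max=9/2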